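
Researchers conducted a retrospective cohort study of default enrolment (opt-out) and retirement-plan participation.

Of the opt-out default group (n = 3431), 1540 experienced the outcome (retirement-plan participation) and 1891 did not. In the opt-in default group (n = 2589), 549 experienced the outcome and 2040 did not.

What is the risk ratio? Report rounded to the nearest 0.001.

2.117

From the description: a = 1540, b = 1891, c = 549, d = 2040.
Risk in exposed = 1540/3431 = 0.44885; risk in unexposed = 549/2589 = 0.21205.
RR = 0.44885 / 0.21205 = 2.11670
The risk among the exposed is 2.12 times that among the unexposed.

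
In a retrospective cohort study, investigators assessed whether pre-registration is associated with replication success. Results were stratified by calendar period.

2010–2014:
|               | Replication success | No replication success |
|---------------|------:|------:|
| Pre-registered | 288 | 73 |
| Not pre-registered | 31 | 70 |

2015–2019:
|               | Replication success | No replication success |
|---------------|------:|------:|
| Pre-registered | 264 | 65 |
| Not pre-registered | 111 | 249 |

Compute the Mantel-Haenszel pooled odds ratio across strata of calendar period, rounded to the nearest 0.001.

9.046

OR_MH = Σ(aᵢdᵢ/nᵢ) / Σ(bᵢcᵢ/nᵢ), where nᵢ is the stratum total.
Stratum 1 (2010–2014): n = 462; a·d/n = 288·70/462 = 43.6364; b·c/n = 73·31/462 = 4.8983
Stratum 2 (2015–2019): n = 689; a·d/n = 264·249/689 = 95.4078; b·c/n = 65·111/689 = 10.4717
OR_MH = (43.6364 + 95.4078) / (4.8983 + 10.4717) = 139.0442 / 15.3700 = 9.04649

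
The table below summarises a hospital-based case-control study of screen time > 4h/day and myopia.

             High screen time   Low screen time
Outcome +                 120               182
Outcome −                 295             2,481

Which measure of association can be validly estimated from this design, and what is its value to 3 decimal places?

5.545

Reading the table with exposure as columns: a = 120 (High screen time, case), b = 295 (High screen time, non-case), c = 182 (Low screen time, case), d = 2481.
This is a hospital-based case-control study: participants were sampled on outcome status, so risks in the source population cannot be estimated directly — relative risk is not valid here. The odds ratio is the appropriate measure.
OR = (a·d)/(b·c) = (120 × 2481) / (295 × 182) = 297720 / 53690 = 5.54517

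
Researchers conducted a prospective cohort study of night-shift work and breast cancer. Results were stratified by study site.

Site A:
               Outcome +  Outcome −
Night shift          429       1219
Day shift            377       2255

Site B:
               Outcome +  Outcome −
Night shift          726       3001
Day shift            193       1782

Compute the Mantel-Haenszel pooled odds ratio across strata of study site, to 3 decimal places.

2.168

OR_MH = Σ(aᵢdᵢ/nᵢ) / Σ(bᵢcᵢ/nᵢ), where nᵢ is the stratum total.
Stratum 1 (Site A): n = 4280; a·d/n = 429·2255/4280 = 226.0269; b·c/n = 1219·377/4280 = 107.3745
Stratum 2 (Site B): n = 5702; a·d/n = 726·1782/5702 = 226.8909; b·c/n = 3001·193/5702 = 101.5772
OR_MH = (226.0269 + 226.8909) / (107.3745 + 101.5772) = 452.9178 / 208.9517 = 2.16757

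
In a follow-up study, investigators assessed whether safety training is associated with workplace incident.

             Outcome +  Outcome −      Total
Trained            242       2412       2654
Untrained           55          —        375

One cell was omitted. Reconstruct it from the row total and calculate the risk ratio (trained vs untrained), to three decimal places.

The missing cell is in the unexposed row: 375 − 55 = 320.
So a = 242, b = 2412, c = 55, d = 320.
RR = [a/(a+b)] / [c/(c+d)] = (242/2654) / (55/375) = 0.09118/0.14667 = 0.62170

0.622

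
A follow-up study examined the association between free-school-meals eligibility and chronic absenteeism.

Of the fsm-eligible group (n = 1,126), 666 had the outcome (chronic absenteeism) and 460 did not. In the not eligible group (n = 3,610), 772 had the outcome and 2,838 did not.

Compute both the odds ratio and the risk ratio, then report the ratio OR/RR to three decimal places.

From the description: a = 666, b = 460, c = 772, d = 2838.
OR = (666·2838)/(460·772) = 1890108/355120 = 5.32245
Risk in exposed = 666/1126 = 0.59147; risk in unexposed = 772/3610 = 0.21385; RR = 2.76583
OR/RR = 5.32245 / 2.76583 = 1.92436
The outcome is not rare, so the OR lies further from 1 than the RR.

1.924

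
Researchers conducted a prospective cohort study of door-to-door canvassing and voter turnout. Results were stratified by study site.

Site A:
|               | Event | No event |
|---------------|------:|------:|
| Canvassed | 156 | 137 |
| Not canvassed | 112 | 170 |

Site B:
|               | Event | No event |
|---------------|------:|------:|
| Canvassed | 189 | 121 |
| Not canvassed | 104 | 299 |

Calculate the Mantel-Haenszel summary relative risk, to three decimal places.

RR_MH = Σ(aᵢ·n₀ᵢ/nᵢ) / Σ(cᵢ·n₁ᵢ/nᵢ), with n₁ᵢ = aᵢ+bᵢ (exposed), n₀ᵢ = cᵢ+dᵢ (unexposed), nᵢ = n₁ᵢ+n₀ᵢ.
Stratum 1 (Site A): n₁ = 293, n₀ = 282, n = 575; a·n₀/n = 156·282/575 = 76.5078; c·n₁/n = 112·293/575 = 57.0713
Stratum 2 (Site B): n₁ = 310, n₀ = 403, n = 713; a·n₀/n = 189·403/713 = 106.8261; c·n₁/n = 104·310/713 = 45.2174
RR_MH = (76.5078 + 106.8261) / (57.0713 + 45.2174) = 183.3339 / 102.2887 = 1.79232

1.792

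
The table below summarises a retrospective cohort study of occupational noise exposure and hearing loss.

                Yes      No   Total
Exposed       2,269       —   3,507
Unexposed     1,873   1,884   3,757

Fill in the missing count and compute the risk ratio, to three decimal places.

The missing cell is in the exposed row: 3507 − 2269 = 1238.
So a = 2269, b = 1238, c = 1873, d = 1884.
RR = [a/(a+b)] / [c/(c+d)] = (2269/3507) / (1873/3757) = 0.64699/0.49854 = 1.29778

1.298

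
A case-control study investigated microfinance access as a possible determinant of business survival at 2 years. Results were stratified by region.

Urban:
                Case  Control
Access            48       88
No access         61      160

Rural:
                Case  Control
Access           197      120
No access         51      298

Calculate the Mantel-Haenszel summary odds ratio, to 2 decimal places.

OR_MH = Σ(aᵢdᵢ/nᵢ) / Σ(bᵢcᵢ/nᵢ), where nᵢ is the stratum total.
Stratum 1 (Urban): n = 357; a·d/n = 48·160/357 = 21.5126; b·c/n = 88·61/357 = 15.0364
Stratum 2 (Rural): n = 666; a·d/n = 197·298/666 = 88.1471; b·c/n = 120·51/666 = 9.1892
OR_MH = (21.5126 + 88.1471) / (15.0364 + 9.1892) = 109.6598 / 24.2256 = 4.52661

4.53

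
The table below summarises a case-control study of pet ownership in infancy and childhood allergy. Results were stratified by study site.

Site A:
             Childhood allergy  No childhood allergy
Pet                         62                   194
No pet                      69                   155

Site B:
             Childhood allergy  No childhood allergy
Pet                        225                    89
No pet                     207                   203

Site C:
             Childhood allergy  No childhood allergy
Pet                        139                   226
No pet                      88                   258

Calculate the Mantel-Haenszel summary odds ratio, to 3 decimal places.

1.643

OR_MH = Σ(aᵢdᵢ/nᵢ) / Σ(bᵢcᵢ/nᵢ), where nᵢ is the stratum total.
Stratum 1 (Site A): n = 480; a·d/n = 62·155/480 = 20.0208; b·c/n = 194·69/480 = 27.8875
Stratum 2 (Site B): n = 724; a·d/n = 225·203/724 = 63.0870; b·c/n = 89·207/724 = 25.4461
Stratum 3 (Site C): n = 711; a·d/n = 139·258/711 = 50.4388; b·c/n = 226·88/711 = 27.9719
OR_MH = (20.0208 + 63.0870 + 50.4388) / (27.8875 + 25.4461 + 27.9719) = 133.5467 / 81.3055 = 1.64253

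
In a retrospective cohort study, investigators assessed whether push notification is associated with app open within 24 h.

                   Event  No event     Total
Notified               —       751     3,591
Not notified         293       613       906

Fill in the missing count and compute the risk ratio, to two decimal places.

The missing cell is in the exposed row: 3591 − 751 = 2840.
So a = 2840, b = 751, c = 293, d = 613.
RR = [a/(a+b)] / [c/(c+d)] = (2840/3591) / (293/906) = 0.79087/0.32340 = 2.44548

2.45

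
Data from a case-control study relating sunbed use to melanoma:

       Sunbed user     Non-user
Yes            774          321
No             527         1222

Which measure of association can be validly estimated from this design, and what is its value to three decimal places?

Reading the table with exposure as columns: a = 774 (Sunbed user, case), b = 527 (Sunbed user, non-case), c = 321 (Non-user, case), d = 1222.
This is a case-control study: participants were sampled on outcome status, so risks in the source population cannot be estimated directly — relative risk is not valid here. The odds ratio is the appropriate measure.
OR = (a·d)/(b·c) = (774 × 1222) / (527 × 321) = 945828 / 169167 = 5.59109

5.591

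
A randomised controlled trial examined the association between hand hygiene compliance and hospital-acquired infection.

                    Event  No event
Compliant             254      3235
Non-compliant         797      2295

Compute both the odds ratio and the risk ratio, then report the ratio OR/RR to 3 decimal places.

Cells: a = 254, b = 3235, c = 797, d = 2295.
OR = (254·2295)/(3235·797) = 582930/2578295 = 0.22609
Risk in exposed = 254/3489 = 0.07280; risk in unexposed = 797/3092 = 0.25776; RR = 0.28243
OR/RR = 0.22609 / 0.28243 = 0.80052
The outcome is not rare, so the OR lies further from 1 than the RR.

0.801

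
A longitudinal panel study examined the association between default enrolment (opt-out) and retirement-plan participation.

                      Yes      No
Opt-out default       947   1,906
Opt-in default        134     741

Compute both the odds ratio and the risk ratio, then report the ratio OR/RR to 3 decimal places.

Cells: a = 947, b = 1906, c = 134, d = 741.
OR = (947·741)/(1906·134) = 701727/255404 = 2.74752
Risk in exposed = 947/2853 = 0.33193; risk in unexposed = 134/875 = 0.15314; RR = 2.16746
OR/RR = 2.74752 / 2.16746 = 1.26762
The outcome is not rare, so the OR lies further from 1 than the RR.

1.268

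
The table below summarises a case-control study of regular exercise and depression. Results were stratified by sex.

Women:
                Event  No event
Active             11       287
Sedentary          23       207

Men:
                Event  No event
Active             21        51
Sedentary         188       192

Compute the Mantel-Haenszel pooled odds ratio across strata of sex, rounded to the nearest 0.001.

0.392

OR_MH = Σ(aᵢdᵢ/nᵢ) / Σ(bᵢcᵢ/nᵢ), where nᵢ is the stratum total.
Stratum 1 (Women): n = 528; a·d/n = 11·207/528 = 4.3125; b·c/n = 287·23/528 = 12.5019
Stratum 2 (Men): n = 452; a·d/n = 21·192/452 = 8.9204; b·c/n = 51·188/452 = 21.2124
OR_MH = (4.3125 + 8.9204) / (12.5019 + 21.2124) = 13.2329 / 33.7143 = 0.39250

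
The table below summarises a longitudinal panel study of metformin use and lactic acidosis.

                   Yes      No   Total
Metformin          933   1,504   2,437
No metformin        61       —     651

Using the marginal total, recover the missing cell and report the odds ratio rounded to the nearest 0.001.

6.000

The missing cell is in the unexposed row: 651 − 61 = 590.
So a = 933, b = 1504, c = 61, d = 590.
OR = (a·d)/(b·c) = (933 × 590) / (1504 × 61) = 550470 / 91744 = 6.00007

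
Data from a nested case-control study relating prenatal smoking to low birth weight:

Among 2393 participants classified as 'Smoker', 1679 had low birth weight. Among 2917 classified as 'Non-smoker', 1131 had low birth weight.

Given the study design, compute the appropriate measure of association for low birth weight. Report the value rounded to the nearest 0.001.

3.713

From the description: a = 1679, b = 714, c = 1131, d = 1786.
This is a nested case-control study: participants were sampled on outcome status, so risks in the source population cannot be estimated directly — relative risk is not valid here. The odds ratio is the appropriate measure.
OR = (a·d)/(b·c) = (1679 × 1786) / (714 × 1131) = 2998694 / 807534 = 3.71340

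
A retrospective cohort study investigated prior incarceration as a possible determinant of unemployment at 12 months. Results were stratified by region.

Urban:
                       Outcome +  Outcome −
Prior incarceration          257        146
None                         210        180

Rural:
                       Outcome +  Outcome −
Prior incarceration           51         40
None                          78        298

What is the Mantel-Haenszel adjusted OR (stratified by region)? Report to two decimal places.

OR_MH = Σ(aᵢdᵢ/nᵢ) / Σ(bᵢcᵢ/nᵢ), where nᵢ is the stratum total.
Stratum 1 (Urban): n = 793; a·d/n = 257·180/793 = 58.3354; b·c/n = 146·210/793 = 38.6633
Stratum 2 (Rural): n = 467; a·d/n = 51·298/467 = 32.5439; b·c/n = 40·78/467 = 6.6809
OR_MH = (58.3354 + 32.5439) / (38.6633 + 6.6809) = 90.8793 / 45.3442 = 2.00421

2.00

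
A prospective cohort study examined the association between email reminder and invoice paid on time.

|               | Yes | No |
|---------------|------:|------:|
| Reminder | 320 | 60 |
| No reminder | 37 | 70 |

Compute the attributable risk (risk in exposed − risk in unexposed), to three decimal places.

0.496

Cells: a = 320, b = 60, c = 37, d = 70.
Risk in exposed = 320/380 = 0.842105; risk in unexposed = 37/107 = 0.345794.
Risk difference = 0.842105 − 0.345794 = 0.496311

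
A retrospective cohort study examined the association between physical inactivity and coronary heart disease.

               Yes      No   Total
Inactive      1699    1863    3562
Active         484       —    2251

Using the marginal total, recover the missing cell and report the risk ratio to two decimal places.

The missing cell is in the unexposed row: 2251 − 484 = 1767.
So a = 1699, b = 1863, c = 484, d = 1767.
RR = [a/(a+b)] / [c/(c+d)] = (1699/3562) / (484/2251) = 0.47698/0.21502 = 2.21835

2.22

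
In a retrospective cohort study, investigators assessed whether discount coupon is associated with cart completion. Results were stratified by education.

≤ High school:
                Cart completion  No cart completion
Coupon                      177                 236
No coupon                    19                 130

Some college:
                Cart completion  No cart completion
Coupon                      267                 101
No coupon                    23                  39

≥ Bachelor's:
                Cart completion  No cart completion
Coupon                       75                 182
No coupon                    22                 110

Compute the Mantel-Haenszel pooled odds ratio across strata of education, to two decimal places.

3.65

OR_MH = Σ(aᵢdᵢ/nᵢ) / Σ(bᵢcᵢ/nᵢ), where nᵢ is the stratum total.
Stratum 1 (≤ High school): n = 562; a·d/n = 177·130/562 = 40.9431; b·c/n = 236·19/562 = 7.9786
Stratum 2 (Some college): n = 430; a·d/n = 267·39/430 = 24.2163; b·c/n = 101·23/430 = 5.4023
Stratum 3 (≥ Bachelor's): n = 389; a·d/n = 75·110/389 = 21.2082; b·c/n = 182·22/389 = 10.2931
OR_MH = (40.9431 + 24.2163 + 21.2082) / (7.9786 + 5.4023 + 10.2931) = 86.3676 / 23.6740 = 3.64820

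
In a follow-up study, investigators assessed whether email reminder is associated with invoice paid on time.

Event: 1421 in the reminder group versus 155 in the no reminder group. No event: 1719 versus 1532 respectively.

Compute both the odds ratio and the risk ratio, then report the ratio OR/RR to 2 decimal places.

From the description: a = 1421, b = 1719, c = 155, d = 1532.
OR = (1421·1532)/(1719·155) = 2176972/266445 = 8.17044
Risk in exposed = 1421/3140 = 0.45255; risk in unexposed = 155/1687 = 0.09188; RR = 4.92547
OR/RR = 8.17044 / 4.92547 = 1.65881
The outcome is not rare, so the OR lies further from 1 than the RR.

1.66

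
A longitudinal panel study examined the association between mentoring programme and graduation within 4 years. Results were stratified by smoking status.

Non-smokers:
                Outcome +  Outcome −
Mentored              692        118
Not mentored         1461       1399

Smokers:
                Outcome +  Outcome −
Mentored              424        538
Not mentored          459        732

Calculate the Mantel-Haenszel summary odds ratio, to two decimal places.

2.52

OR_MH = Σ(aᵢdᵢ/nᵢ) / Σ(bᵢcᵢ/nᵢ), where nᵢ is the stratum total.
Stratum 1 (Non-smokers): n = 3670; a·d/n = 692·1399/3670 = 263.7896; b·c/n = 118·1461/3670 = 46.9749
Stratum 2 (Smokers): n = 2153; a·d/n = 424·732/2153 = 144.1561; b·c/n = 538·459/2153 = 114.6967
OR_MH = (263.7896 + 144.1561) / (46.9749 + 114.6967) = 407.9457 / 161.6716 = 2.52330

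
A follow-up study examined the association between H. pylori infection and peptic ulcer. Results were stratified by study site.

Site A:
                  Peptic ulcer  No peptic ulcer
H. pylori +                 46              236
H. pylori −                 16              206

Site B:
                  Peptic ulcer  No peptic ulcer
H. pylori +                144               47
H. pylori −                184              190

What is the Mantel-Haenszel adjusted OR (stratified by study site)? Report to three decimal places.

OR_MH = Σ(aᵢdᵢ/nᵢ) / Σ(bᵢcᵢ/nᵢ), where nᵢ is the stratum total.
Stratum 1 (Site A): n = 504; a·d/n = 46·206/504 = 18.8016; b·c/n = 236·16/504 = 7.4921
Stratum 2 (Site B): n = 565; a·d/n = 144·190/565 = 48.4248; b·c/n = 47·184/565 = 15.3062
OR_MH = (18.8016 + 48.4248) / (7.4921 + 15.3062) = 67.2264 / 22.7983 = 2.94875

2.949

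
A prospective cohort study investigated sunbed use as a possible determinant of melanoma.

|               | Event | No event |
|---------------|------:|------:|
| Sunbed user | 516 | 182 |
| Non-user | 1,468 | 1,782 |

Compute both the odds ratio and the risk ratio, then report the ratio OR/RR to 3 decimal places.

2.103

Cells: a = 516, b = 182, c = 1468, d = 1782.
OR = (516·1782)/(182·1468) = 919512/267176 = 3.44160
Risk in exposed = 516/698 = 0.73926; risk in unexposed = 1468/3250 = 0.45169; RR = 1.63663
OR/RR = 3.44160 / 1.63663 = 2.10285
The outcome is not rare, so the OR lies further from 1 than the RR.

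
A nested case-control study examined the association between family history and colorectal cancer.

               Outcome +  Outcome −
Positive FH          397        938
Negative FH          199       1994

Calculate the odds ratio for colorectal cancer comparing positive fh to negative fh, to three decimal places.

Cells: a = 397, b = 938, c = 199, d = 1994.
OR = (a·d)/(b·c) = (397 × 1994) / (938 × 199) = 791618 / 186662 = 4.24092
The odds of colorectal cancer are about 4.24 times as high in the positive fh group.

4.241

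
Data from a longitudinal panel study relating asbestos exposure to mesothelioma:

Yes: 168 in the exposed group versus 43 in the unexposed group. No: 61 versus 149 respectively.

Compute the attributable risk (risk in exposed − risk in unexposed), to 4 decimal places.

0.5097

From the description: a = 168, b = 61, c = 43, d = 149.
Risk in exposed = 168/229 = 0.733624; risk in unexposed = 43/192 = 0.223958.
Risk difference = 0.733624 − 0.223958 = 0.509666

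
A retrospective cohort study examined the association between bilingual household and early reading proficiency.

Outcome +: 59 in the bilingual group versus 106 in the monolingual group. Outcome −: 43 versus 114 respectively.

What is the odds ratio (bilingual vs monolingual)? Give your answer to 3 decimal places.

From the description: a = 59, b = 43, c = 106, d = 114.
OR = (a·d)/(b·c) = (59 × 114) / (43 × 106) = 6726 / 4558 = 1.47565
The odds of early reading proficiency are about 1.48 times as high in the bilingual group.

1.476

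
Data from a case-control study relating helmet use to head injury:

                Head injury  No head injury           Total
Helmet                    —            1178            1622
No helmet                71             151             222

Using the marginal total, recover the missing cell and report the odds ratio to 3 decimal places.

0.802

The missing cell is in the exposed row: 1622 − 1178 = 444.
So a = 444, b = 1178, c = 71, d = 151.
OR = (a·d)/(b·c) = (444 × 151) / (1178 × 71) = 67044 / 83638 = 0.80160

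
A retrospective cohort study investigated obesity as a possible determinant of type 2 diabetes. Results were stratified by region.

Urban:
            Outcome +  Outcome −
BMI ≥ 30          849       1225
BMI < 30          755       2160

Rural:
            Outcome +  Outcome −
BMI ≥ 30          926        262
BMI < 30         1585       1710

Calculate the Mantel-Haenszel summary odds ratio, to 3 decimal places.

OR_MH = Σ(aᵢdᵢ/nᵢ) / Σ(bᵢcᵢ/nᵢ), where nᵢ is the stratum total.
Stratum 1 (Urban): n = 4989; a·d/n = 849·2160/4989 = 367.5767; b·c/n = 1225·755/4989 = 185.3828
Stratum 2 (Rural): n = 4483; a·d/n = 926·1710/4483 = 353.2144; b·c/n = 262·1585/4483 = 92.6322
OR_MH = (367.5767 + 353.2144) / (185.3828 + 92.6322) = 720.7910 / 278.0150 = 2.59263

2.593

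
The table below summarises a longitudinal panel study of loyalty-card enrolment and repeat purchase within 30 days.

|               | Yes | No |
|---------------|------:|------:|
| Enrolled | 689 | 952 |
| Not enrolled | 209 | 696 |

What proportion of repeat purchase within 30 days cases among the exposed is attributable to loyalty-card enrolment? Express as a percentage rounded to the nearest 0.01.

45.00

Cells: a = 689, b = 952, c = 209, d = 696.
Risk in exposed = 689/1641 = 0.41987; risk in unexposed = 209/905 = 0.23094.
RR = 0.41987/0.23094 = 1.81808
AR% = (RR − 1)/RR × 100 = (1.81808 − 1)/1.81808 × 100 = 44.9969%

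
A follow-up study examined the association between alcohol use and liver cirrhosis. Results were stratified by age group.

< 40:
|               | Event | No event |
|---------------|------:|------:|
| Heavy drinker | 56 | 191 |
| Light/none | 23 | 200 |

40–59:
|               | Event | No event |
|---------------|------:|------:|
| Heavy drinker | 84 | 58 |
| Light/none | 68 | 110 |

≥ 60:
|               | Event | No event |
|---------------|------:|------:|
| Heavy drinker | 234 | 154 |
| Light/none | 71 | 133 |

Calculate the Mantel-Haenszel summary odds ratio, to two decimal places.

2.62

OR_MH = Σ(aᵢdᵢ/nᵢ) / Σ(bᵢcᵢ/nᵢ), where nᵢ is the stratum total.
Stratum 1 (< 40): n = 470; a·d/n = 56·200/470 = 23.8298; b·c/n = 191·23/470 = 9.3468
Stratum 2 (40–59): n = 320; a·d/n = 84·110/320 = 28.8750; b·c/n = 58·68/320 = 12.3250
Stratum 3 (≥ 60): n = 592; a·d/n = 234·133/592 = 52.5709; b·c/n = 154·71/592 = 18.4696
OR_MH = (23.8298 + 28.8750 + 52.5709) / (9.3468 + 12.3250 + 18.4696) = 105.2757 / 40.1414 = 2.62262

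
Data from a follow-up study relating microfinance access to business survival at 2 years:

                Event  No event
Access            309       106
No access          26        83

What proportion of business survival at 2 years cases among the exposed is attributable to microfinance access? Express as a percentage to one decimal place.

Cells: a = 309, b = 106, c = 26, d = 83.
Risk in exposed = 309/415 = 0.74458; risk in unexposed = 26/109 = 0.23853.
RR = 0.74458/0.23853 = 3.12150
AR% = (RR − 1)/RR × 100 = (3.12150 − 1)/3.12150 × 100 = 67.9641%

68.0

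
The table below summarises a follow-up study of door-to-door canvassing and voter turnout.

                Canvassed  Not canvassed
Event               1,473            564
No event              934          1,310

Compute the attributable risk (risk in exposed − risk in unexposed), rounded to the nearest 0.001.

Reading the table with exposure as columns: a = 1473 (Canvassed, case), b = 934 (Canvassed, non-case), c = 564 (Not canvassed, case), d = 1310.
Risk in exposed = 1473/2407 = 0.611965; risk in unexposed = 564/1874 = 0.300961.
Risk difference = 0.611965 − 0.300961 = 0.311005

0.311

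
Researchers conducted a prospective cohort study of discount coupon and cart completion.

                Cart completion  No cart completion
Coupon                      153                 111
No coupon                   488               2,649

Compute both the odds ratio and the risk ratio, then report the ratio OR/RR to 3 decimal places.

2.008

Cells: a = 153, b = 111, c = 488, d = 2649.
OR = (153·2649)/(111·488) = 405297/54168 = 7.48222
Risk in exposed = 153/264 = 0.57955; risk in unexposed = 488/3137 = 0.15556; RR = 3.72548
OR/RR = 7.48222 / 3.72548 = 2.00839
The outcome is not rare, so the OR lies further from 1 than the RR.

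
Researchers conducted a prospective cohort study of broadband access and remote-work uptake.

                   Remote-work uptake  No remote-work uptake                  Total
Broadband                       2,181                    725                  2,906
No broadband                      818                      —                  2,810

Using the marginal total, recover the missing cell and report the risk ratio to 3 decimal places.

2.578

The missing cell is in the unexposed row: 2810 − 818 = 1992.
So a = 2181, b = 725, c = 818, d = 1992.
RR = [a/(a+b)] / [c/(c+d)] = (2181/2906) / (818/2810) = 0.75052/0.29110 = 2.57818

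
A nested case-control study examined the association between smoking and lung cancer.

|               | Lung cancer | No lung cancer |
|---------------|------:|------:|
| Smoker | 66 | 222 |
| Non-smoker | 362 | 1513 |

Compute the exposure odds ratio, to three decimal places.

1.243

Cells: a = 66, b = 222, c = 362, d = 1513.
OR = (a·d)/(b·c) = (66 × 1513) / (222 × 362) = 99858 / 80364 = 1.24257
The odds of lung cancer are about 1.24 times as high in the smoker group.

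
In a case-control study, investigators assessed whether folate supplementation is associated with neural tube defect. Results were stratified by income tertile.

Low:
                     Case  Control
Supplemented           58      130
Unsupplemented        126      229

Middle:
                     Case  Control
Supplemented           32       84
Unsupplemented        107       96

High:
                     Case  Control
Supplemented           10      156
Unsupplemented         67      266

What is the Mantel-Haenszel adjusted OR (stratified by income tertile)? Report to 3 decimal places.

0.497

OR_MH = Σ(aᵢdᵢ/nᵢ) / Σ(bᵢcᵢ/nᵢ), where nᵢ is the stratum total.
Stratum 1 (Low): n = 543; a·d/n = 58·229/543 = 24.4604; b·c/n = 130·126/543 = 30.1657
Stratum 2 (Middle): n = 319; a·d/n = 32·96/319 = 9.6301; b·c/n = 84·107/319 = 28.1755
Stratum 3 (High): n = 499; a·d/n = 10·266/499 = 5.3307; b·c/n = 156·67/499 = 20.9459
OR_MH = (24.4604 + 9.6301 + 5.3307) / (30.1657 + 28.1755 + 20.9459) = 39.4212 / 79.2872 = 0.49719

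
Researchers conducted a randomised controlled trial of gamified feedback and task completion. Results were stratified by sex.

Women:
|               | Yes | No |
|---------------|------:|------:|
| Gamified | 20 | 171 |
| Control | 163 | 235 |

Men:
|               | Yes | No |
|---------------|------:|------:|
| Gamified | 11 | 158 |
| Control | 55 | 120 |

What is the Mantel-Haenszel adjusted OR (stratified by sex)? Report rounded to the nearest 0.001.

OR_MH = Σ(aᵢdᵢ/nᵢ) / Σ(bᵢcᵢ/nᵢ), where nᵢ is the stratum total.
Stratum 1 (Women): n = 589; a·d/n = 20·235/589 = 7.9796; b·c/n = 171·163/589 = 47.3226
Stratum 2 (Men): n = 344; a·d/n = 11·120/344 = 3.8372; b·c/n = 158·55/344 = 25.2616
OR_MH = (7.9796 + 3.8372) / (47.3226 + 25.2616) = 11.8168 / 72.5842 = 0.16280

0.163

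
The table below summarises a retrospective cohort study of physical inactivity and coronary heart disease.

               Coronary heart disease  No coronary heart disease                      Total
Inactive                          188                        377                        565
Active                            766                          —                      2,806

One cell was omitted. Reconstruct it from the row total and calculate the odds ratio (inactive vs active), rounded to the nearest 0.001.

1.328

The missing cell is in the unexposed row: 2806 − 766 = 2040.
So a = 188, b = 377, c = 766, d = 2040.
OR = (a·d)/(b·c) = (188 × 2040) / (377 × 766) = 383520 / 288782 = 1.32806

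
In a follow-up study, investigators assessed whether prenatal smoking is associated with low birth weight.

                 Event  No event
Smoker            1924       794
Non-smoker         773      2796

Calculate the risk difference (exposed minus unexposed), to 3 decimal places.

0.491

Cells: a = 1924, b = 794, c = 773, d = 2796.
Risk in exposed = 1924/2718 = 0.707873; risk in unexposed = 773/3569 = 0.216587.
Risk difference = 0.707873 − 0.216587 = 0.491286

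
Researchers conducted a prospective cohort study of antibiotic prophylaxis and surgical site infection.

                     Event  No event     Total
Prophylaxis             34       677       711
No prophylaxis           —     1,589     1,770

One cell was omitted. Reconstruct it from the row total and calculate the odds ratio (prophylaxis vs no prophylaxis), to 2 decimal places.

0.44

The missing cell is in the unexposed row: 1770 − 1589 = 181.
So a = 34, b = 677, c = 181, d = 1589.
OR = (a·d)/(b·c) = (34 × 1589) / (677 × 181) = 54026 / 122537 = 0.44090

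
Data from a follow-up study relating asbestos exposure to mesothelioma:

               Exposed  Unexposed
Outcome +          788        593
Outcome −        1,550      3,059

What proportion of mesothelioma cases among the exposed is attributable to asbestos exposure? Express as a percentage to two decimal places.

Reading the table with exposure as columns: a = 788 (Exposed, case), b = 1550 (Exposed, non-case), c = 593 (Unexposed, case), d = 3059.
Risk in exposed = 788/2338 = 0.33704; risk in unexposed = 593/3652 = 0.16238.
RR = 0.33704/0.16238 = 2.07567
AR% = (RR − 1)/RR × 100 = (2.07567 − 1)/2.07567 × 100 = 51.8227%

51.82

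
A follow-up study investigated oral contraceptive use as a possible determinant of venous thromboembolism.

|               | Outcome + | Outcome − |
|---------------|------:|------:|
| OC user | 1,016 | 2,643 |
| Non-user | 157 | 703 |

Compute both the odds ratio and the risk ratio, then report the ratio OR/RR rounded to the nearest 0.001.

1.132

Cells: a = 1016, b = 2643, c = 157, d = 703.
OR = (1016·703)/(2643·157) = 714248/414951 = 1.72128
Risk in exposed = 1016/3659 = 0.27767; risk in unexposed = 157/860 = 0.18256; RR = 1.52100
OR/RR = 1.72128 / 1.52100 = 1.13168
The outcome is not rare, so the OR lies further from 1 than the RR.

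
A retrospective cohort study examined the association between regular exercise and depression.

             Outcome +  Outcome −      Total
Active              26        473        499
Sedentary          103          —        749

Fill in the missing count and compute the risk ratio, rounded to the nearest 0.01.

0.38

The missing cell is in the unexposed row: 749 − 103 = 646.
So a = 26, b = 473, c = 103, d = 646.
RR = [a/(a+b)] / [c/(c+d)] = (26/499) / (103/749) = 0.05210/0.13752 = 0.37889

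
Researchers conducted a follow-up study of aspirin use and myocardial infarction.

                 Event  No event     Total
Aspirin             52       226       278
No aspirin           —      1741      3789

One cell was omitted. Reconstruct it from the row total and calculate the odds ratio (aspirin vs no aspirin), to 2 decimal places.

The missing cell is in the unexposed row: 3789 − 1741 = 2048.
So a = 52, b = 226, c = 2048, d = 1741.
OR = (a·d)/(b·c) = (52 × 1741) / (226 × 2048) = 90532 / 462848 = 0.19560

0.20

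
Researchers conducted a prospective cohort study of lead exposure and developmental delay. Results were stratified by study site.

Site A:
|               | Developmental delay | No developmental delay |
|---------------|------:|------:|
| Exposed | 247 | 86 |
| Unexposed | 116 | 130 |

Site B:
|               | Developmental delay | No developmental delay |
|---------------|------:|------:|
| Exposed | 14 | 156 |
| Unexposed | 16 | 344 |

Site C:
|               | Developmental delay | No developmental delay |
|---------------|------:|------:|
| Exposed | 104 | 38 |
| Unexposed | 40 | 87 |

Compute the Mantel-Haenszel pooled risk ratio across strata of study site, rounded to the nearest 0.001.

1.759

RR_MH = Σ(aᵢ·n₀ᵢ/nᵢ) / Σ(cᵢ·n₁ᵢ/nᵢ), with n₁ᵢ = aᵢ+bᵢ (exposed), n₀ᵢ = cᵢ+dᵢ (unexposed), nᵢ = n₁ᵢ+n₀ᵢ.
Stratum 1 (Site A): n₁ = 333, n₀ = 246, n = 579; a·n₀/n = 247·246/579 = 104.9430; c·n₁/n = 116·333/579 = 66.7150
Stratum 2 (Site B): n₁ = 170, n₀ = 360, n = 530; a·n₀/n = 14·360/530 = 9.5094; c·n₁/n = 16·170/530 = 5.1321
Stratum 3 (Site C): n₁ = 142, n₀ = 127, n = 269; a·n₀/n = 104·127/269 = 49.1004; c·n₁/n = 40·142/269 = 21.1152
RR_MH = (104.9430 + 9.5094 + 49.1004) / (66.7150 + 5.1321 + 21.1152) = 163.5528 / 92.9623 = 1.75934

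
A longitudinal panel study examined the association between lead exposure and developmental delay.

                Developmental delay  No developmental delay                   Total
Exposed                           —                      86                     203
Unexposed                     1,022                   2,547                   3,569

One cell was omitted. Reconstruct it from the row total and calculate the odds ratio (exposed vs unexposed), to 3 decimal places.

3.391

The missing cell is in the exposed row: 203 − 86 = 117.
So a = 117, b = 86, c = 1022, d = 2547.
OR = (a·d)/(b·c) = (117 × 2547) / (86 × 1022) = 297999 / 87892 = 3.39051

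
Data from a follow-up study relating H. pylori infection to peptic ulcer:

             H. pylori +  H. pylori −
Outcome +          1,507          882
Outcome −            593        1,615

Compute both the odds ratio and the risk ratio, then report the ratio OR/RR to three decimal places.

Reading the table with exposure as columns: a = 1507 (H. pylori +, case), b = 593 (H. pylori +, non-case), c = 882 (H. pylori −, case), d = 1615.
OR = (1507·1615)/(593·882) = 2433805/523026 = 4.65332
Risk in exposed = 1507/2100 = 0.71762; risk in unexposed = 882/2497 = 0.35322; RR = 2.03163
OR/RR = 4.65332 / 2.03163 = 2.29044
The outcome is not rare, so the OR lies further from 1 than the RR.

2.290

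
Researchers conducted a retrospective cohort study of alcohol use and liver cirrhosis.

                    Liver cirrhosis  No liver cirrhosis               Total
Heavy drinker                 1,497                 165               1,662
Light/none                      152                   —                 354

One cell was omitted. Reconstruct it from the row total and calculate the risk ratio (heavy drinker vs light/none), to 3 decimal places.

The missing cell is in the unexposed row: 354 − 152 = 202.
So a = 1497, b = 165, c = 152, d = 202.
RR = [a/(a+b)] / [c/(c+d)] = (1497/1662) / (152/354) = 0.90072/0.42938 = 2.09773

2.098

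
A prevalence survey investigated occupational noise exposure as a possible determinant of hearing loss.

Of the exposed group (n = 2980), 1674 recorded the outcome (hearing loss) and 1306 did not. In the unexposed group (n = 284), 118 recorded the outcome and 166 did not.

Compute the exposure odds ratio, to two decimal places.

1.80

From the description: a = 1674, b = 1306, c = 118, d = 166.
OR = (a·d)/(b·c) = (1674 × 166) / (1306 × 118) = 277884 / 154108 = 1.80318
The odds of hearing loss are about 1.80 times as high in the exposed group.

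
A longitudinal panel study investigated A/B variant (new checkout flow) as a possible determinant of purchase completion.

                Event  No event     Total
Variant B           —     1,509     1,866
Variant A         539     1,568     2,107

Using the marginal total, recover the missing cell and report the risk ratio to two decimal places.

0.75

The missing cell is in the exposed row: 1866 − 1509 = 357.
So a = 357, b = 1509, c = 539, d = 1568.
RR = [a/(a+b)] / [c/(c+d)] = (357/1866) / (539/2107) = 0.19132/0.25581 = 0.74788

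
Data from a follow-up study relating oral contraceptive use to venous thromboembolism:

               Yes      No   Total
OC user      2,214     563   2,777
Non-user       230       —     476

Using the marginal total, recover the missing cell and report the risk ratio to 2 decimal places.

The missing cell is in the unexposed row: 476 − 230 = 246.
So a = 2214, b = 563, c = 230, d = 246.
RR = [a/(a+b)] / [c/(c+d)] = (2214/2777) / (230/476) = 0.79726/0.48319 = 1.64999

1.65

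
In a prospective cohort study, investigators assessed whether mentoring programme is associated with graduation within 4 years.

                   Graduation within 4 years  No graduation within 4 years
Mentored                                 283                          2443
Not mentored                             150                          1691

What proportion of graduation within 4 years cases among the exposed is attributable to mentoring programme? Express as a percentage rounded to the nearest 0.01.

Cells: a = 283, b = 2443, c = 150, d = 1691.
Risk in exposed = 283/2726 = 0.10382; risk in unexposed = 150/1841 = 0.08148.
RR = 0.10382/0.08148 = 1.27416
AR% = (RR − 1)/RR × 100 = (1.27416 − 1)/1.27416 × 100 = 21.5168%

21.52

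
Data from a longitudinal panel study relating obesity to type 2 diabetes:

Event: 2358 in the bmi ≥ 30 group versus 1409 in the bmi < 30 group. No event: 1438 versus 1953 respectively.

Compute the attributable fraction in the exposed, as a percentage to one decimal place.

32.5

From the description: a = 2358, b = 1438, c = 1409, d = 1953.
Risk in exposed = 2358/3796 = 0.62118; risk in unexposed = 1409/3362 = 0.41910.
RR = 0.62118/0.41910 = 1.48219
AR% = (RR − 1)/RR × 100 = (1.48219 − 1)/1.48219 × 100 = 32.5323%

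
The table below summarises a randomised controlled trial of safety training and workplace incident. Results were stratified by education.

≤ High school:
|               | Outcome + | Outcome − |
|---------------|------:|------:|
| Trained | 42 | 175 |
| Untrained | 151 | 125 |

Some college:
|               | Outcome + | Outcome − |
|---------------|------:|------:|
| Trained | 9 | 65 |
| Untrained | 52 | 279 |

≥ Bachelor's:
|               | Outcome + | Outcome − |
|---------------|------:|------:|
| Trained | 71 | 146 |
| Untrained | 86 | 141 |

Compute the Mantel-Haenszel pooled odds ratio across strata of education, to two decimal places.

0.44

OR_MH = Σ(aᵢdᵢ/nᵢ) / Σ(bᵢcᵢ/nᵢ), where nᵢ is the stratum total.
Stratum 1 (≤ High school): n = 493; a·d/n = 42·125/493 = 10.6491; b·c/n = 175·151/493 = 53.6004
Stratum 2 (Some college): n = 405; a·d/n = 9·279/405 = 6.2000; b·c/n = 65·52/405 = 8.3457
Stratum 3 (≥ Bachelor's): n = 444; a·d/n = 71·141/444 = 22.5473; b·c/n = 146·86/444 = 28.2793
OR_MH = (10.6491 + 6.2000 + 22.5473) / (53.6004 + 8.3457 + 28.2793) = 39.3964 / 90.2254 = 0.43664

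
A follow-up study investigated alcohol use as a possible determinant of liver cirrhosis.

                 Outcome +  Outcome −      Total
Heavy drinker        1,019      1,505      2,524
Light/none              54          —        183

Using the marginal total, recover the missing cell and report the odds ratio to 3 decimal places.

1.617

The missing cell is in the unexposed row: 183 − 54 = 129.
So a = 1019, b = 1505, c = 54, d = 129.
OR = (a·d)/(b·c) = (1019 × 129) / (1505 × 54) = 131451 / 81270 = 1.61746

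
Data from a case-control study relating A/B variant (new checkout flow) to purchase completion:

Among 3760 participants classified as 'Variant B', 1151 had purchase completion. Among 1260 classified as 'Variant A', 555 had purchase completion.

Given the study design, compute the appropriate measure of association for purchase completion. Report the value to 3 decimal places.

From the description: a = 1151, b = 2609, c = 555, d = 705.
This is a case-control study: participants were sampled on outcome status, so risks in the source population cannot be estimated directly — relative risk is not valid here. The odds ratio is the appropriate measure.
OR = (a·d)/(b·c) = (1151 × 705) / (2609 × 555) = 811455 / 1447995 = 0.56040

0.560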